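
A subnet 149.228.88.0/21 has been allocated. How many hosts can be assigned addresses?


Host bits = 32 - 21 = 11
Total addresses = 2^11 = 2048
Usable = total - 2 (network and broadcast)
Usable hosts: 2046


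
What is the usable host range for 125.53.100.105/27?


Network: 125.53.100.96
Broadcast: 125.53.100.127
First usable = network + 1
Last usable = broadcast - 1
Range: 125.53.100.97 to 125.53.100.126


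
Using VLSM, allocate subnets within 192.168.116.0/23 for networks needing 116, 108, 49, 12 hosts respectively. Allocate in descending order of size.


116 hosts -> /25 (126 usable): 192.168.116.0/25
108 hosts -> /25 (126 usable): 192.168.116.128/25
49 hosts -> /26 (62 usable): 192.168.117.0/26
12 hosts -> /28 (14 usable): 192.168.117.64/28
Allocation: 192.168.116.0/25 (116 hosts, 126 usable); 192.168.116.128/25 (108 hosts, 126 usable); 192.168.117.0/26 (49 hosts, 62 usable); 192.168.117.64/28 (12 hosts, 14 usable)


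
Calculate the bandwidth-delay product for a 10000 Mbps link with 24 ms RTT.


BDP = bandwidth * RTT
= 10000 Mbps * 24 ms
= 10000 * 1e6 * 24 / 1000 bits
= 240000000 bits
= 30000000 bytes
= 29296.875 KB
BDP = 240000000 bits (30000000 bytes)


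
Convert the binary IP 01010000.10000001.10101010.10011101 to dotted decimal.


01010000 = 80
10000001 = 129
10101010 = 170
10011101 = 157
IP: 80.129.170.157


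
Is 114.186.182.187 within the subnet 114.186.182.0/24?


Subnet network: 114.186.182.0
Test IP AND mask: 114.186.182.0
Yes, 114.186.182.187 is in 114.186.182.0/24


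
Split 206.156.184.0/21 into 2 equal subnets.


New prefix = 21 + 1 = 22
Each subnet has 1024 addresses
  206.156.184.0/22
  206.156.188.0/22
Subnets: 206.156.184.0/22, 206.156.188.0/22


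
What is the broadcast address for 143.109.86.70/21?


Network: 143.109.80.0/21
Host bits = 11
Set all host bits to 1:
Broadcast: 143.109.87.255


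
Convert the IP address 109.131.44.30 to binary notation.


109 = 01101101
131 = 10000011
44 = 00101100
30 = 00011110
Binary: 01101101.10000011.00101100.00011110


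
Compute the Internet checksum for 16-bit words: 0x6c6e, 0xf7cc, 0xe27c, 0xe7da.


Sum all words (with carry folding):
+ 0x6c6e = 0x6c6e
+ 0xf7cc = 0x643b
+ 0xe27c = 0x46b8
+ 0xe7da = 0x2e93
One's complement: ~0x2e93
Checksum = 0xd16c


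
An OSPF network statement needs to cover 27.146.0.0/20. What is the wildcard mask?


Subnet mask: 255.255.240.0
Wildcard = 255.255.255.255 - subnet mask
255 - 255 = 0
255 - 255 = 0
255 - 240 = 15
255 - 0 = 255
Wildcard: 0.0.15.255


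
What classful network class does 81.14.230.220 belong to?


First octet: 81
Binary: 01010001
0xxxxxxx -> Class A (1-126)
Class A, default mask 255.0.0.0 (/8)


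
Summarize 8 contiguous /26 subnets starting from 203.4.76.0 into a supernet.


Original prefix: /26
Number of subnets: 8 = 2^3
New prefix = 26 - 3 = 23
Supernet: 203.4.76.0/23


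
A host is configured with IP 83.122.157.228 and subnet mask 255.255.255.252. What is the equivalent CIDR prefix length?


Binary: 11111111.11111111.11111111.11111100
Count leading 1s
Prefix: /30


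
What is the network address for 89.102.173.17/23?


IP:   01011001.01100110.10101101.00010001
Mask: 11111111.11111111.11111110.00000000
AND operation:
Net:  01011001.01100110.10101100.00000000
Network: 89.102.172.0/23


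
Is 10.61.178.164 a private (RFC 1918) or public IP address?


RFC 1918 private ranges:
  10.0.0.0/8 (10.0.0.0 - 10.255.255.255)
  172.16.0.0/12 (172.16.0.0 - 172.31.255.255)
  192.168.0.0/16 (192.168.0.0 - 192.168.255.255)
Private (in 10.0.0.0/8)


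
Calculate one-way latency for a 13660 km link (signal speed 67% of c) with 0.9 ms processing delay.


Speed = 0.67 * 3e5 km/s = 201000 km/s
Propagation delay = 13660 / 201000 = 0.068 s = 67.9602 ms
Processing delay = 0.9 ms
Total one-way latency = 68.8602 ms


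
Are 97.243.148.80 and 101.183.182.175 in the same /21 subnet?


Mask: 255.255.248.0
97.243.148.80 AND mask = 97.243.144.0
101.183.182.175 AND mask = 101.183.176.0
No, different subnets (97.243.144.0 vs 101.183.176.0)


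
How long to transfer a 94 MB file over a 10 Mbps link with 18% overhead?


Effective throughput = 10 * (1 - 18/100) = 8.2 Mbps
File size in Mb = 94 * 8 = 752 Mb
Time = 752 / 8.2
Time = 91.7073 seconds


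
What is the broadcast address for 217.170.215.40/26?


Network: 217.170.215.0/26
Host bits = 6
Set all host bits to 1:
Broadcast: 217.170.215.63


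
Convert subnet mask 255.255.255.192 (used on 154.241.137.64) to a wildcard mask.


Subnet mask: 255.255.255.192
Wildcard = 255.255.255.255 - subnet mask
255 - 255 = 0
255 - 255 = 0
255 - 255 = 0
255 - 192 = 63
Wildcard: 0.0.0.63


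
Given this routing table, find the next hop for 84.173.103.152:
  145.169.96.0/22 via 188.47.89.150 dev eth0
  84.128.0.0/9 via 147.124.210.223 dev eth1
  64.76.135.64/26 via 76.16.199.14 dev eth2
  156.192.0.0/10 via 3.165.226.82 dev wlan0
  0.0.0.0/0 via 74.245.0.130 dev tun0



Longest prefix match for 84.173.103.152:
  /22 145.169.96.0: no
  /9 84.128.0.0: MATCH
  /26 64.76.135.64: no
  /10 156.192.0.0: no
  /0 0.0.0.0: MATCH
Selected: next-hop 147.124.210.223 via eth1 (matched /9)


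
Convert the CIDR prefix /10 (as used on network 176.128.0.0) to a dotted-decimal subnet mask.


/10 means 10 network bits, 22 host bits
Binary: 11111111110000000000000000000000
Mask: 255.192.0.0


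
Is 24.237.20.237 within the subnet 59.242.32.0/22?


Subnet network: 59.242.32.0
Test IP AND mask: 24.237.20.0
No, 24.237.20.237 is not in 59.242.32.0/22


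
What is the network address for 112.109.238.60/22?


IP:   01110000.01101101.11101110.00111100
Mask: 11111111.11111111.11111100.00000000
AND operation:
Net:  01110000.01101101.11101100.00000000
Network: 112.109.236.0/22


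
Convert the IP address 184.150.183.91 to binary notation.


184 = 10111000
150 = 10010110
183 = 10110111
91 = 01011011
Binary: 10111000.10010110.10110111.01011011


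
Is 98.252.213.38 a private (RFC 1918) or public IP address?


RFC 1918 private ranges:
  10.0.0.0/8 (10.0.0.0 - 10.255.255.255)
  172.16.0.0/12 (172.16.0.0 - 172.31.255.255)
  192.168.0.0/16 (192.168.0.0 - 192.168.255.255)
Public (not in any RFC 1918 range)


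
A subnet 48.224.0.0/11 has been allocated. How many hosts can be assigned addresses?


Host bits = 32 - 11 = 21
Total addresses = 2^21 = 2097152
Usable = total - 2 (network and broadcast)
Usable hosts: 2097150


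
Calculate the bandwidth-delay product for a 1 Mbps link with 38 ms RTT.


BDP = bandwidth * RTT
= 1 Mbps * 38 ms
= 1 * 1e6 * 38 / 1000 bits
= 38000 bits
= 4750 bytes
= 4.6387 KB
BDP = 38000 bits (4750 bytes)


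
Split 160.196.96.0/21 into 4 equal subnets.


New prefix = 21 + 2 = 23
Each subnet has 512 addresses
  160.196.96.0/23
  160.196.98.0/23
  160.196.100.0/23
  160.196.102.0/23
Subnets: 160.196.96.0/23, 160.196.98.0/23, 160.196.100.0/23, 160.196.102.0/23


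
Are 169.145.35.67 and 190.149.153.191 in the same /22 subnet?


Mask: 255.255.252.0
169.145.35.67 AND mask = 169.145.32.0
190.149.153.191 AND mask = 190.149.152.0
No, different subnets (169.145.32.0 vs 190.149.152.0)


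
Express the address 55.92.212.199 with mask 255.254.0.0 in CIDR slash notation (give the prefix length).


Binary: 11111111.11111110.00000000.00000000
Count leading 1s
Prefix: /15


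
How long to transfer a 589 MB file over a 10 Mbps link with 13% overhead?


Effective throughput = 10 * (1 - 13/100) = 8.7 Mbps
File size in Mb = 589 * 8 = 4712 Mb
Time = 4712 / 8.7
Time = 541.6092 seconds


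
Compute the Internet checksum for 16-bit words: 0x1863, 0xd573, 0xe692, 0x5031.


Sum all words (with carry folding):
+ 0x1863 = 0x1863
+ 0xd573 = 0xedd6
+ 0xe692 = 0xd469
+ 0x5031 = 0x249b
One's complement: ~0x249b
Checksum = 0xdb64


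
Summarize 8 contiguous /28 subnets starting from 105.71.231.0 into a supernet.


Original prefix: /28
Number of subnets: 8 = 2^3
New prefix = 28 - 3 = 25
Supernet: 105.71.231.0/25


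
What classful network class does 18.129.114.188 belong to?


First octet: 18
Binary: 00010010
0xxxxxxx -> Class A (1-126)
Class A, default mask 255.0.0.0 (/8)


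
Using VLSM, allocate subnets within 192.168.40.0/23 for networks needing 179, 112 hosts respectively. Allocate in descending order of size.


179 hosts -> /24 (254 usable): 192.168.40.0/24
112 hosts -> /25 (126 usable): 192.168.41.0/25
Allocation: 192.168.40.0/24 (179 hosts, 254 usable); 192.168.41.0/25 (112 hosts, 126 usable)


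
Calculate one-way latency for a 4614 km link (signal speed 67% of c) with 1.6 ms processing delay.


Speed = 0.67 * 3e5 km/s = 201000 km/s
Propagation delay = 4614 / 201000 = 0.023 s = 22.9552 ms
Processing delay = 1.6 ms
Total one-way latency = 24.5552 ms


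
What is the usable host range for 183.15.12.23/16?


Network: 183.15.0.0
Broadcast: 183.15.255.255
First usable = network + 1
Last usable = broadcast - 1
Range: 183.15.0.1 to 183.15.255.254


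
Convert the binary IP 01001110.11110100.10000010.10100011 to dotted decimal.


01001110 = 78
11110100 = 244
10000010 = 130
10100011 = 163
IP: 78.244.130.163


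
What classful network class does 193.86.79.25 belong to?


First octet: 193
Binary: 11000001
110xxxxx -> Class C (192-223)
Class C, default mask 255.255.255.0 (/24)


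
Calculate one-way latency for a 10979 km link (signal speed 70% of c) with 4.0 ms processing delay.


Speed = 0.7 * 3e5 km/s = 210000 km/s
Propagation delay = 10979 / 210000 = 0.0523 s = 52.281 ms
Processing delay = 4.0 ms
Total one-way latency = 56.281 ms


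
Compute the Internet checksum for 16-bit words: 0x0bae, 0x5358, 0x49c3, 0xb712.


Sum all words (with carry folding):
+ 0x0bae = 0x0bae
+ 0x5358 = 0x5f06
+ 0x49c3 = 0xa8c9
+ 0xb712 = 0x5fdc
One's complement: ~0x5fdc
Checksum = 0xa023


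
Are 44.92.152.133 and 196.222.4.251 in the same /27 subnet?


Mask: 255.255.255.224
44.92.152.133 AND mask = 44.92.152.128
196.222.4.251 AND mask = 196.222.4.224
No, different subnets (44.92.152.128 vs 196.222.4.224)


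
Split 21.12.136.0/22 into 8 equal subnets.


New prefix = 22 + 3 = 25
Each subnet has 128 addresses
  21.12.136.0/25
  21.12.136.128/25
  21.12.137.0/25
  21.12.137.128/25
  21.12.138.0/25
  21.12.138.128/25
  21.12.139.0/25
  21.12.139.128/25
Subnets: 21.12.136.0/25, 21.12.136.128/25, 21.12.137.0/25, 21.12.137.128/25, 21.12.138.0/25, 21.12.138.128/25, 21.12.139.0/25, 21.12.139.128/25


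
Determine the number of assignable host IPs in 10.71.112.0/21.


Host bits = 32 - 21 = 11
Total addresses = 2^11 = 2048
Usable = total - 2 (network and broadcast)
Usable hosts: 2046


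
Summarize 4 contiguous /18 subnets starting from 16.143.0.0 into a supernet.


Original prefix: /18
Number of subnets: 4 = 2^2
New prefix = 18 - 2 = 16
Supernet: 16.143.0.0/16


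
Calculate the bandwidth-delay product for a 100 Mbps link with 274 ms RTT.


BDP = bandwidth * RTT
= 100 Mbps * 274 ms
= 100 * 1e6 * 274 / 1000 bits
= 27400000 bits
= 3425000 bytes
= 3344.7266 KB
BDP = 27400000 bits (3425000 bytes)


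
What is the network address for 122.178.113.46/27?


IP:   01111010.10110010.01110001.00101110
Mask: 11111111.11111111.11111111.11100000
AND operation:
Net:  01111010.10110010.01110001.00100000
Network: 122.178.113.32/27


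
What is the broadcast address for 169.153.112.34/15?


Network: 169.152.0.0/15
Host bits = 17
Set all host bits to 1:
Broadcast: 169.153.255.255


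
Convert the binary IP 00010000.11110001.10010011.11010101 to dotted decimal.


00010000 = 16
11110001 = 241
10010011 = 147
11010101 = 213
IP: 16.241.147.213


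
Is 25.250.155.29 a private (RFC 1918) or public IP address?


RFC 1918 private ranges:
  10.0.0.0/8 (10.0.0.0 - 10.255.255.255)
  172.16.0.0/12 (172.16.0.0 - 172.31.255.255)
  192.168.0.0/16 (192.168.0.0 - 192.168.255.255)
Public (not in any RFC 1918 range)


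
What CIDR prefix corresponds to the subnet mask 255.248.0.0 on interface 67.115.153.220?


Binary: 11111111.11111000.00000000.00000000
Count leading 1s
Prefix: /13


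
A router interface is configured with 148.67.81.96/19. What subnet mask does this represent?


/19 means 19 network bits, 13 host bits
Binary: 11111111111111111110000000000000
Mask: 255.255.224.0


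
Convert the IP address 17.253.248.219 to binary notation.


17 = 00010001
253 = 11111101
248 = 11111000
219 = 11011011
Binary: 00010001.11111101.11111000.11011011


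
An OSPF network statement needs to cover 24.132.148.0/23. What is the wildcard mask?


Subnet mask: 255.255.254.0
Wildcard = 255.255.255.255 - subnet mask
255 - 255 = 0
255 - 255 = 0
255 - 254 = 1
255 - 0 = 255
Wildcard: 0.0.1.255


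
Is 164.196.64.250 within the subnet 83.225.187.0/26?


Subnet network: 83.225.187.0
Test IP AND mask: 164.196.64.192
No, 164.196.64.250 is not in 83.225.187.0/26


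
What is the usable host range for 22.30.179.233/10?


Network: 22.0.0.0
Broadcast: 22.63.255.255
First usable = network + 1
Last usable = broadcast - 1
Range: 22.0.0.1 to 22.63.255.254


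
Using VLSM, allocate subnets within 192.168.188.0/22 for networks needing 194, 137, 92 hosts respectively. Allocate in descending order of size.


194 hosts -> /24 (254 usable): 192.168.188.0/24
137 hosts -> /24 (254 usable): 192.168.189.0/24
92 hosts -> /25 (126 usable): 192.168.190.0/25
Allocation: 192.168.188.0/24 (194 hosts, 254 usable); 192.168.189.0/24 (137 hosts, 254 usable); 192.168.190.0/25 (92 hosts, 126 usable)


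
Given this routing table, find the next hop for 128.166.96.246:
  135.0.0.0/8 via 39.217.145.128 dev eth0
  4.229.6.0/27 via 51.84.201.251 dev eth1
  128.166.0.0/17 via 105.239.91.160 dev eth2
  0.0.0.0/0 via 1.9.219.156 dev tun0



Longest prefix match for 128.166.96.246:
  /8 135.0.0.0: no
  /27 4.229.6.0: no
  /17 128.166.0.0: MATCH
  /0 0.0.0.0: MATCH
Selected: next-hop 105.239.91.160 via eth2 (matched /17)


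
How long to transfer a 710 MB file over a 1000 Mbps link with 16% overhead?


Effective throughput = 1000 * (1 - 16/100) = 840 Mbps
File size in Mb = 710 * 8 = 5680 Mb
Time = 5680 / 840
Time = 6.7619 seconds


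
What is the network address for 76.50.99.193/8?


IP:   01001100.00110010.01100011.11000001
Mask: 11111111.00000000.00000000.00000000
AND operation:
Net:  01001100.00000000.00000000.00000000
Network: 76.0.0.0/8


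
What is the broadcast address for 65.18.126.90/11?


Network: 65.0.0.0/11
Host bits = 21
Set all host bits to 1:
Broadcast: 65.31.255.255


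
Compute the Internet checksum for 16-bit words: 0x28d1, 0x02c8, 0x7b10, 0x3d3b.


Sum all words (with carry folding):
+ 0x28d1 = 0x28d1
+ 0x02c8 = 0x2b99
+ 0x7b10 = 0xa6a9
+ 0x3d3b = 0xe3e4
One's complement: ~0xe3e4
Checksum = 0x1c1b


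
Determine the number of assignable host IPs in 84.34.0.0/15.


Host bits = 32 - 15 = 17
Total addresses = 2^17 = 131072
Usable = total - 2 (network and broadcast)
Usable hosts: 131070


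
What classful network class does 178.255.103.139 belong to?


First octet: 178
Binary: 10110010
10xxxxxx -> Class B (128-191)
Class B, default mask 255.255.0.0 (/16)


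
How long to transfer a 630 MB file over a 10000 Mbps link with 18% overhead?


Effective throughput = 10000 * (1 - 18/100) = 8200 Mbps
File size in Mb = 630 * 8 = 5040 Mb
Time = 5040 / 8200
Time = 0.6146 seconds


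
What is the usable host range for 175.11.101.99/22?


Network: 175.11.100.0
Broadcast: 175.11.103.255
First usable = network + 1
Last usable = broadcast - 1
Range: 175.11.100.1 to 175.11.103.254


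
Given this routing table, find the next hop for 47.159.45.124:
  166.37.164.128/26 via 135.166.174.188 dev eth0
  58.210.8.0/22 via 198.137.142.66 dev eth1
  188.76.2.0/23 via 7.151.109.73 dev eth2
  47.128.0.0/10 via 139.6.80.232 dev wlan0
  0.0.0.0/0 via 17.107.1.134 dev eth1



Longest prefix match for 47.159.45.124:
  /26 166.37.164.128: no
  /22 58.210.8.0: no
  /23 188.76.2.0: no
  /10 47.128.0.0: MATCH
  /0 0.0.0.0: MATCH
Selected: next-hop 139.6.80.232 via wlan0 (matched /10)


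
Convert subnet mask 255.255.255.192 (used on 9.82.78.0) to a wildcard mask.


Subnet mask: 255.255.255.192
Wildcard = 255.255.255.255 - subnet mask
255 - 255 = 0
255 - 255 = 0
255 - 255 = 0
255 - 192 = 63
Wildcard: 0.0.0.63


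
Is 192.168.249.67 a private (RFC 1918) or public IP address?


RFC 1918 private ranges:
  10.0.0.0/8 (10.0.0.0 - 10.255.255.255)
  172.16.0.0/12 (172.16.0.0 - 172.31.255.255)
  192.168.0.0/16 (192.168.0.0 - 192.168.255.255)
Private (in 192.168.0.0/16)


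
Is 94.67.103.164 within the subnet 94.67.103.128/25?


Subnet network: 94.67.103.128
Test IP AND mask: 94.67.103.128
Yes, 94.67.103.164 is in 94.67.103.128/25


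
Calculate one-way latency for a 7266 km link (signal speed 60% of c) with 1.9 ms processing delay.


Speed = 0.6 * 3e5 km/s = 180000 km/s
Propagation delay = 7266 / 180000 = 0.0404 s = 40.3667 ms
Processing delay = 1.9 ms
Total one-way latency = 42.2667 ms


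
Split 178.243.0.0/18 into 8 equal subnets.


New prefix = 18 + 3 = 21
Each subnet has 2048 addresses
  178.243.0.0/21
  178.243.8.0/21
  178.243.16.0/21
  178.243.24.0/21
  178.243.32.0/21
  178.243.40.0/21
  178.243.48.0/21
  178.243.56.0/21
Subnets: 178.243.0.0/21, 178.243.8.0/21, 178.243.16.0/21, 178.243.24.0/21, 178.243.32.0/21, 178.243.40.0/21, 178.243.48.0/21, 178.243.56.0/21


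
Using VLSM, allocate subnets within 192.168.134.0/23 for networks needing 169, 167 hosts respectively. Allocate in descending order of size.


169 hosts -> /24 (254 usable): 192.168.134.0/24
167 hosts -> /24 (254 usable): 192.168.135.0/24
Allocation: 192.168.134.0/24 (169 hosts, 254 usable); 192.168.135.0/24 (167 hosts, 254 usable)


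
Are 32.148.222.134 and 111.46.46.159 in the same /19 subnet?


Mask: 255.255.224.0
32.148.222.134 AND mask = 32.148.192.0
111.46.46.159 AND mask = 111.46.32.0
No, different subnets (32.148.192.0 vs 111.46.32.0)


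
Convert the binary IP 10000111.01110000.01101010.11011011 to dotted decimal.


10000111 = 135
01110000 = 112
01101010 = 106
11011011 = 219
IP: 135.112.106.219


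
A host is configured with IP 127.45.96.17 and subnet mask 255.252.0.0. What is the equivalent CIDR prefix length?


Binary: 11111111.11111100.00000000.00000000
Count leading 1s
Prefix: /14


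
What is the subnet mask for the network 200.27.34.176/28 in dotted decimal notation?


/28 means 28 network bits, 4 host bits
Binary: 11111111111111111111111111110000
Mask: 255.255.255.240


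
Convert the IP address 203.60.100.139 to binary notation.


203 = 11001011
60 = 00111100
100 = 01100100
139 = 10001011
Binary: 11001011.00111100.01100100.10001011


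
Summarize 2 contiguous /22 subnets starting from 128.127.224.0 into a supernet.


Original prefix: /22
Number of subnets: 2 = 2^1
New prefix = 22 - 1 = 21
Supernet: 128.127.224.0/21


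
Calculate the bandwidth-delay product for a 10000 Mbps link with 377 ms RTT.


BDP = bandwidth * RTT
= 10000 Mbps * 377 ms
= 10000 * 1e6 * 377 / 1000 bits
= 3770000000 bits
= 471250000 bytes
= 460205.0781 KB
BDP = 3770000000 bits (471250000 bytes)


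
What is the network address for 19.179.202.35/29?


IP:   00010011.10110011.11001010.00100011
Mask: 11111111.11111111.11111111.11111000
AND operation:
Net:  00010011.10110011.11001010.00100000
Network: 19.179.202.32/29


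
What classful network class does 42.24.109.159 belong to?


First octet: 42
Binary: 00101010
0xxxxxxx -> Class A (1-126)
Class A, default mask 255.0.0.0 (/8)


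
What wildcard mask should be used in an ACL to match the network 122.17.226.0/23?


Subnet mask: 255.255.254.0
Wildcard = 255.255.255.255 - subnet mask
255 - 255 = 0
255 - 255 = 0
255 - 254 = 1
255 - 0 = 255
Wildcard: 0.0.1.255


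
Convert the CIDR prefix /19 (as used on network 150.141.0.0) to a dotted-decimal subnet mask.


/19 means 19 network bits, 13 host bits
Binary: 11111111111111111110000000000000
Mask: 255.255.224.0


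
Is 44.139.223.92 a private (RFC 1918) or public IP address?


RFC 1918 private ranges:
  10.0.0.0/8 (10.0.0.0 - 10.255.255.255)
  172.16.0.0/12 (172.16.0.0 - 172.31.255.255)
  192.168.0.0/16 (192.168.0.0 - 192.168.255.255)
Public (not in any RFC 1918 range)


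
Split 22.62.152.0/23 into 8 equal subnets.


New prefix = 23 + 3 = 26
Each subnet has 64 addresses
  22.62.152.0/26
  22.62.152.64/26
  22.62.152.128/26
  22.62.152.192/26
  22.62.153.0/26
  22.62.153.64/26
  22.62.153.128/26
  22.62.153.192/26
Subnets: 22.62.152.0/26, 22.62.152.64/26, 22.62.152.128/26, 22.62.152.192/26, 22.62.153.0/26, 22.62.153.64/26, 22.62.153.128/26, 22.62.153.192/26


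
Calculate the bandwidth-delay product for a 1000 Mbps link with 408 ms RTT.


BDP = bandwidth * RTT
= 1000 Mbps * 408 ms
= 1000 * 1e6 * 408 / 1000 bits
= 408000000 bits
= 51000000 bytes
= 49804.6875 KB
BDP = 408000000 bits (51000000 bytes)


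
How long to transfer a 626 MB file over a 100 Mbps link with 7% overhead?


Effective throughput = 100 * (1 - 7/100) = 93 Mbps
File size in Mb = 626 * 8 = 5008 Mb
Time = 5008 / 93
Time = 53.8495 seconds


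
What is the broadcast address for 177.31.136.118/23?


Network: 177.31.136.0/23
Host bits = 9
Set all host bits to 1:
Broadcast: 177.31.137.255


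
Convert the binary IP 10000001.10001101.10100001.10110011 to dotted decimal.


10000001 = 129
10001101 = 141
10100001 = 161
10110011 = 179
IP: 129.141.161.179


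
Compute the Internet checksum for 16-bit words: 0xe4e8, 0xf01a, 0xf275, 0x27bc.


Sum all words (with carry folding):
+ 0xe4e8 = 0xe4e8
+ 0xf01a = 0xd503
+ 0xf275 = 0xc779
+ 0x27bc = 0xef35
One's complement: ~0xef35
Checksum = 0x10ca


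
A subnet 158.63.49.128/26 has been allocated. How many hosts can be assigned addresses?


Host bits = 32 - 26 = 6
Total addresses = 2^6 = 64
Usable = total - 2 (network and broadcast)
Usable hosts: 62


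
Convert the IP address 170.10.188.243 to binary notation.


170 = 10101010
10 = 00001010
188 = 10111100
243 = 11110011
Binary: 10101010.00001010.10111100.11110011


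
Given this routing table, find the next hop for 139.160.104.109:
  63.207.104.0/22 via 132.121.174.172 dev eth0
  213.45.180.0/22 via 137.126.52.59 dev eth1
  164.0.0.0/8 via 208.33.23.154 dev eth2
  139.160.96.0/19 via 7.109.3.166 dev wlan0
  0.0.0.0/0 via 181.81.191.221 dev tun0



Longest prefix match for 139.160.104.109:
  /22 63.207.104.0: no
  /22 213.45.180.0: no
  /8 164.0.0.0: no
  /19 139.160.96.0: MATCH
  /0 0.0.0.0: MATCH
Selected: next-hop 7.109.3.166 via wlan0 (matched /19)


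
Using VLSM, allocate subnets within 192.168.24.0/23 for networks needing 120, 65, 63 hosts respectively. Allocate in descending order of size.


120 hosts -> /25 (126 usable): 192.168.24.0/25
65 hosts -> /25 (126 usable): 192.168.24.128/25
63 hosts -> /25 (126 usable): 192.168.25.0/25
Allocation: 192.168.24.0/25 (120 hosts, 126 usable); 192.168.24.128/25 (65 hosts, 126 usable); 192.168.25.0/25 (63 hosts, 126 usable)


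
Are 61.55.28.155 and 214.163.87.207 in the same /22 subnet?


Mask: 255.255.252.0
61.55.28.155 AND mask = 61.55.28.0
214.163.87.207 AND mask = 214.163.84.0
No, different subnets (61.55.28.0 vs 214.163.84.0)


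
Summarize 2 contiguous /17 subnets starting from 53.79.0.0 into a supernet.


Original prefix: /17
Number of subnets: 2 = 2^1
New prefix = 17 - 1 = 16
Supernet: 53.79.0.0/16


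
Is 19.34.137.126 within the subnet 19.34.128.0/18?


Subnet network: 19.34.128.0
Test IP AND mask: 19.34.128.0
Yes, 19.34.137.126 is in 19.34.128.0/18


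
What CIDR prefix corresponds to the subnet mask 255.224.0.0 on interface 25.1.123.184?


Binary: 11111111.11100000.00000000.00000000
Count leading 1s
Prefix: /11


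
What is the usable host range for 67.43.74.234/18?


Network: 67.43.64.0
Broadcast: 67.43.127.255
First usable = network + 1
Last usable = broadcast - 1
Range: 67.43.64.1 to 67.43.127.254


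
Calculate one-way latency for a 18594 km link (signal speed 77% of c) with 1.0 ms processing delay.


Speed = 0.77 * 3e5 km/s = 231000 km/s
Propagation delay = 18594 / 231000 = 0.0805 s = 80.4935 ms
Processing delay = 1.0 ms
Total one-way latency = 81.4935 ms


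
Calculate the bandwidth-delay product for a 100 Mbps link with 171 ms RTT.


BDP = bandwidth * RTT
= 100 Mbps * 171 ms
= 100 * 1e6 * 171 / 1000 bits
= 17100000 bits
= 2137500 bytes
= 2087.4023 KB
BDP = 17100000 bits (2137500 bytes)


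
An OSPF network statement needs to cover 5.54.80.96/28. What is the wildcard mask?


Subnet mask: 255.255.255.240
Wildcard = 255.255.255.255 - subnet mask
255 - 255 = 0
255 - 255 = 0
255 - 255 = 0
255 - 240 = 15
Wildcard: 0.0.0.15


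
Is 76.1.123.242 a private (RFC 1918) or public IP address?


RFC 1918 private ranges:
  10.0.0.0/8 (10.0.0.0 - 10.255.255.255)
  172.16.0.0/12 (172.16.0.0 - 172.31.255.255)
  192.168.0.0/16 (192.168.0.0 - 192.168.255.255)
Public (not in any RFC 1918 range)


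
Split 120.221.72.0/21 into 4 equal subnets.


New prefix = 21 + 2 = 23
Each subnet has 512 addresses
  120.221.72.0/23
  120.221.74.0/23
  120.221.76.0/23
  120.221.78.0/23
Subnets: 120.221.72.0/23, 120.221.74.0/23, 120.221.76.0/23, 120.221.78.0/23


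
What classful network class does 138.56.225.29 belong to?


First octet: 138
Binary: 10001010
10xxxxxx -> Class B (128-191)
Class B, default mask 255.255.0.0 (/16)


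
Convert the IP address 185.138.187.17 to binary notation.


185 = 10111001
138 = 10001010
187 = 10111011
17 = 00010001
Binary: 10111001.10001010.10111011.00010001


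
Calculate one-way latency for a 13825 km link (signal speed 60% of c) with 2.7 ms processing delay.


Speed = 0.6 * 3e5 km/s = 180000 km/s
Propagation delay = 13825 / 180000 = 0.0768 s = 76.8056 ms
Processing delay = 2.7 ms
Total one-way latency = 79.5056 ms


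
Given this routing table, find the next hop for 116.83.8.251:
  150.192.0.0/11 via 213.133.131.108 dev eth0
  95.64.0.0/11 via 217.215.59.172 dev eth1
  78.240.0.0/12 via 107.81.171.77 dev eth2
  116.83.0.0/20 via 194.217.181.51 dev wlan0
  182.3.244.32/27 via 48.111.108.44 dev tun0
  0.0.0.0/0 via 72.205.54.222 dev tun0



Longest prefix match for 116.83.8.251:
  /11 150.192.0.0: no
  /11 95.64.0.0: no
  /12 78.240.0.0: no
  /20 116.83.0.0: MATCH
  /27 182.3.244.32: no
  /0 0.0.0.0: MATCH
Selected: next-hop 194.217.181.51 via wlan0 (matched /20)


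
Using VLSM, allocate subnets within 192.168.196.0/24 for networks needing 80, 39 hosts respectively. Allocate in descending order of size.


80 hosts -> /25 (126 usable): 192.168.196.0/25
39 hosts -> /26 (62 usable): 192.168.196.128/26
Allocation: 192.168.196.0/25 (80 hosts, 126 usable); 192.168.196.128/26 (39 hosts, 62 usable)


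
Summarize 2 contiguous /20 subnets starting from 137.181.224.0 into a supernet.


Original prefix: /20
Number of subnets: 2 = 2^1
New prefix = 20 - 1 = 19
Supernet: 137.181.224.0/19


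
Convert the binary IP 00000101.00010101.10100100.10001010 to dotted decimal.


00000101 = 5
00010101 = 21
10100100 = 164
10001010 = 138
IP: 5.21.164.138


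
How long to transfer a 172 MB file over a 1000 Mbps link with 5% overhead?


Effective throughput = 1000 * (1 - 5/100) = 950 Mbps
File size in Mb = 172 * 8 = 1376 Mb
Time = 1376 / 950
Time = 1.4484 seconds


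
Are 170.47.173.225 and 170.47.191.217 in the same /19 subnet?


Mask: 255.255.224.0
170.47.173.225 AND mask = 170.47.160.0
170.47.191.217 AND mask = 170.47.160.0
Yes, same subnet (170.47.160.0)


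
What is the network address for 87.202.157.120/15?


IP:   01010111.11001010.10011101.01111000
Mask: 11111111.11111110.00000000.00000000
AND operation:
Net:  01010111.11001010.00000000.00000000
Network: 87.202.0.0/15


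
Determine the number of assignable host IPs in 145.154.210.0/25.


Host bits = 32 - 25 = 7
Total addresses = 2^7 = 128
Usable = total - 2 (network and broadcast)
Usable hosts: 126


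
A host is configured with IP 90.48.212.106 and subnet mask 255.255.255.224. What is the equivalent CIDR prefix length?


Binary: 11111111.11111111.11111111.11100000
Count leading 1s
Prefix: /27


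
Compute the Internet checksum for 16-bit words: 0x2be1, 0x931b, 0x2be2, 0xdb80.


Sum all words (with carry folding):
+ 0x2be1 = 0x2be1
+ 0x931b = 0xbefc
+ 0x2be2 = 0xeade
+ 0xdb80 = 0xc65f
One's complement: ~0xc65f
Checksum = 0x39a0


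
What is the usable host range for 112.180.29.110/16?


Network: 112.180.0.0
Broadcast: 112.180.255.255
First usable = network + 1
Last usable = broadcast - 1
Range: 112.180.0.1 to 112.180.255.254


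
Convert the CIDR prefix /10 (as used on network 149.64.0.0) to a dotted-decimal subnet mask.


/10 means 10 network bits, 22 host bits
Binary: 11111111110000000000000000000000
Mask: 255.192.0.0


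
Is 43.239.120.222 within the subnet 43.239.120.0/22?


Subnet network: 43.239.120.0
Test IP AND mask: 43.239.120.0
Yes, 43.239.120.222 is in 43.239.120.0/22


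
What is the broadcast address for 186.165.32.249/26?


Network: 186.165.32.192/26
Host bits = 6
Set all host bits to 1:
Broadcast: 186.165.32.255


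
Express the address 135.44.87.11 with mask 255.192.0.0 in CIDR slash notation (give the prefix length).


Binary: 11111111.11000000.00000000.00000000
Count leading 1s
Prefix: /10


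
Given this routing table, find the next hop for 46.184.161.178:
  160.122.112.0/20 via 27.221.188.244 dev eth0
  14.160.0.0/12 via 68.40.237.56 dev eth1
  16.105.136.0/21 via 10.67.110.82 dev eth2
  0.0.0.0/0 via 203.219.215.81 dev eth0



Longest prefix match for 46.184.161.178:
  /20 160.122.112.0: no
  /12 14.160.0.0: no
  /21 16.105.136.0: no
  /0 0.0.0.0: MATCH
Selected: next-hop 203.219.215.81 via eth0 (matched /0)


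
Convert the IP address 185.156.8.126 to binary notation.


185 = 10111001
156 = 10011100
8 = 00001000
126 = 01111110
Binary: 10111001.10011100.00001000.01111110


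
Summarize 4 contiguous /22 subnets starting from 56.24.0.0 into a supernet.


Original prefix: /22
Number of subnets: 4 = 2^2
New prefix = 22 - 2 = 20
Supernet: 56.24.0.0/20


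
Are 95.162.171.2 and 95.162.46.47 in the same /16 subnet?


Mask: 255.255.0.0
95.162.171.2 AND mask = 95.162.0.0
95.162.46.47 AND mask = 95.162.0.0
Yes, same subnet (95.162.0.0)


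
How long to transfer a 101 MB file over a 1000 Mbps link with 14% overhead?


Effective throughput = 1000 * (1 - 14/100) = 860 Mbps
File size in Mb = 101 * 8 = 808 Mb
Time = 808 / 860
Time = 0.9395 seconds


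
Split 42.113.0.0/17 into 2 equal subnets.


New prefix = 17 + 1 = 18
Each subnet has 16384 addresses
  42.113.0.0/18
  42.113.64.0/18
Subnets: 42.113.0.0/18, 42.113.64.0/18


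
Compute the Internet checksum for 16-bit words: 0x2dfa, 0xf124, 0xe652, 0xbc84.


Sum all words (with carry folding):
+ 0x2dfa = 0x2dfa
+ 0xf124 = 0x1f1f
+ 0xe652 = 0x0572
+ 0xbc84 = 0xc1f6
One's complement: ~0xc1f6
Checksum = 0x3e09


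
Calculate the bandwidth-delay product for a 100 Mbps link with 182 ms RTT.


BDP = bandwidth * RTT
= 100 Mbps * 182 ms
= 100 * 1e6 * 182 / 1000 bits
= 18200000 bits
= 2275000 bytes
= 2221.6797 KB
BDP = 18200000 bits (2275000 bytes)


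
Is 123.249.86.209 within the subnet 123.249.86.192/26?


Subnet network: 123.249.86.192
Test IP AND mask: 123.249.86.192
Yes, 123.249.86.209 is in 123.249.86.192/26


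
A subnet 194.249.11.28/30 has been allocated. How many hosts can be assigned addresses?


Host bits = 32 - 30 = 2
Total addresses = 2^2 = 4
Usable = total - 2 (network and broadcast)
Usable hosts: 2


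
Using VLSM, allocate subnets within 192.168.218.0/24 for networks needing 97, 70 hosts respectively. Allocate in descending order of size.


97 hosts -> /25 (126 usable): 192.168.218.0/25
70 hosts -> /25 (126 usable): 192.168.218.128/25
Allocation: 192.168.218.0/25 (97 hosts, 126 usable); 192.168.218.128/25 (70 hosts, 126 usable)


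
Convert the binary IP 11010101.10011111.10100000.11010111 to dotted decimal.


11010101 = 213
10011111 = 159
10100000 = 160
11010111 = 215
IP: 213.159.160.215


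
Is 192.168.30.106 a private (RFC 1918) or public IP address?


RFC 1918 private ranges:
  10.0.0.0/8 (10.0.0.0 - 10.255.255.255)
  172.16.0.0/12 (172.16.0.0 - 172.31.255.255)
  192.168.0.0/16 (192.168.0.0 - 192.168.255.255)
Private (in 192.168.0.0/16)


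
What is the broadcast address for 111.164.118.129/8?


Network: 111.0.0.0/8
Host bits = 24
Set all host bits to 1:
Broadcast: 111.255.255.255


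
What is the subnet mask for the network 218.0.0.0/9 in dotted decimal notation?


/9 means 9 network bits, 23 host bits
Binary: 11111111100000000000000000000000
Mask: 255.128.0.0


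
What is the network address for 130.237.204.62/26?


IP:   10000010.11101101.11001100.00111110
Mask: 11111111.11111111.11111111.11000000
AND operation:
Net:  10000010.11101101.11001100.00000000
Network: 130.237.204.0/26


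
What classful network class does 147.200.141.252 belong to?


First octet: 147
Binary: 10010011
10xxxxxx -> Class B (128-191)
Class B, default mask 255.255.0.0 (/16)


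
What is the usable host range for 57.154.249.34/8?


Network: 57.0.0.0
Broadcast: 57.255.255.255
First usable = network + 1
Last usable = broadcast - 1
Range: 57.0.0.1 to 57.255.255.254


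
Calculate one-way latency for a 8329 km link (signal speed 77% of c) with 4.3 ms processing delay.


Speed = 0.77 * 3e5 km/s = 231000 km/s
Propagation delay = 8329 / 231000 = 0.0361 s = 36.0563 ms
Processing delay = 4.3 ms
Total one-way latency = 40.3563 ms


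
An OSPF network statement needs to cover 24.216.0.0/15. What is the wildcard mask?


Subnet mask: 255.254.0.0
Wildcard = 255.255.255.255 - subnet mask
255 - 255 = 0
255 - 254 = 1
255 - 0 = 255
255 - 0 = 255
Wildcard: 0.1.255.255


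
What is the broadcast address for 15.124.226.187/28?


Network: 15.124.226.176/28
Host bits = 4
Set all host bits to 1:
Broadcast: 15.124.226.191


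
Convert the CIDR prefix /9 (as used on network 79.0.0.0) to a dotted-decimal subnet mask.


/9 means 9 network bits, 23 host bits
Binary: 11111111100000000000000000000000
Mask: 255.128.0.0


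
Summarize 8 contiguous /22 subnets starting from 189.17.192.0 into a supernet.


Original prefix: /22
Number of subnets: 8 = 2^3
New prefix = 22 - 3 = 19
Supernet: 189.17.192.0/19


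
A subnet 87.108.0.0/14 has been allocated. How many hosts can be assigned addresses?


Host bits = 32 - 14 = 18
Total addresses = 2^18 = 262144
Usable = total - 2 (network and broadcast)
Usable hosts: 262142


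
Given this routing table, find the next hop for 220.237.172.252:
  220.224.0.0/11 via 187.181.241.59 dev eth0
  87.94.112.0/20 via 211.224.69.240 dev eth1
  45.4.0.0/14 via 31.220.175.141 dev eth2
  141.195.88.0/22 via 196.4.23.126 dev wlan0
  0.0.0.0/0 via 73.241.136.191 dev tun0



Longest prefix match for 220.237.172.252:
  /11 220.224.0.0: MATCH
  /20 87.94.112.0: no
  /14 45.4.0.0: no
  /22 141.195.88.0: no
  /0 0.0.0.0: MATCH
Selected: next-hop 187.181.241.59 via eth0 (matched /11)


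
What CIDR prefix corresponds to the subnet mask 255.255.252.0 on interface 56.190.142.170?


Binary: 11111111.11111111.11111100.00000000
Count leading 1s
Prefix: /22


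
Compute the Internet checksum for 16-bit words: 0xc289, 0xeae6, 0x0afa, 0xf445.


Sum all words (with carry folding):
+ 0xc289 = 0xc289
+ 0xeae6 = 0xad70
+ 0x0afa = 0xb86a
+ 0xf445 = 0xacb0
One's complement: ~0xacb0
Checksum = 0x534f


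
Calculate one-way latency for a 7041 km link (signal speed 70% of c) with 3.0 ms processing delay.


Speed = 0.7 * 3e5 km/s = 210000 km/s
Propagation delay = 7041 / 210000 = 0.0335 s = 33.5286 ms
Processing delay = 3.0 ms
Total one-way latency = 36.5286 ms


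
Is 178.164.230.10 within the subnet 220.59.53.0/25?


Subnet network: 220.59.53.0
Test IP AND mask: 178.164.230.0
No, 178.164.230.10 is not in 220.59.53.0/25


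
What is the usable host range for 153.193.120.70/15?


Network: 153.192.0.0
Broadcast: 153.193.255.255
First usable = network + 1
Last usable = broadcast - 1
Range: 153.192.0.1 to 153.193.255.254


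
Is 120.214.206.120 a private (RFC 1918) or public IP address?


RFC 1918 private ranges:
  10.0.0.0/8 (10.0.0.0 - 10.255.255.255)
  172.16.0.0/12 (172.16.0.0 - 172.31.255.255)
  192.168.0.0/16 (192.168.0.0 - 192.168.255.255)
Public (not in any RFC 1918 range)


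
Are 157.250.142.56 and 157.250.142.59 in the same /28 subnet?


Mask: 255.255.255.240
157.250.142.56 AND mask = 157.250.142.48
157.250.142.59 AND mask = 157.250.142.48
Yes, same subnet (157.250.142.48)


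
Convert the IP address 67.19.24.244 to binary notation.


67 = 01000011
19 = 00010011
24 = 00011000
244 = 11110100
Binary: 01000011.00010011.00011000.11110100


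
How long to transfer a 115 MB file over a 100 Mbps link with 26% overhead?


Effective throughput = 100 * (1 - 26/100) = 74 Mbps
File size in Mb = 115 * 8 = 920 Mb
Time = 920 / 74
Time = 12.4324 seconds


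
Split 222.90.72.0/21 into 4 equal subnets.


New prefix = 21 + 2 = 23
Each subnet has 512 addresses
  222.90.72.0/23
  222.90.74.0/23
  222.90.76.0/23
  222.90.78.0/23
Subnets: 222.90.72.0/23, 222.90.74.0/23, 222.90.76.0/23, 222.90.78.0/23


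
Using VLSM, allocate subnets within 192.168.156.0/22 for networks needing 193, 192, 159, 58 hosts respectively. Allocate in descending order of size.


193 hosts -> /24 (254 usable): 192.168.156.0/24
192 hosts -> /24 (254 usable): 192.168.157.0/24
159 hosts -> /24 (254 usable): 192.168.158.0/24
58 hosts -> /26 (62 usable): 192.168.159.0/26
Allocation: 192.168.156.0/24 (193 hosts, 254 usable); 192.168.157.0/24 (192 hosts, 254 usable); 192.168.158.0/24 (159 hosts, 254 usable); 192.168.159.0/26 (58 hosts, 62 usable)


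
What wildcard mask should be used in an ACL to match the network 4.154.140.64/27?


Subnet mask: 255.255.255.224
Wildcard = 255.255.255.255 - subnet mask
255 - 255 = 0
255 - 255 = 0
255 - 255 = 0
255 - 224 = 31
Wildcard: 0.0.0.31


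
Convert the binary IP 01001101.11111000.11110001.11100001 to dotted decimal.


01001101 = 77
11111000 = 248
11110001 = 241
11100001 = 225
IP: 77.248.241.225


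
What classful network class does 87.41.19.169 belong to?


First octet: 87
Binary: 01010111
0xxxxxxx -> Class A (1-126)
Class A, default mask 255.0.0.0 (/8)


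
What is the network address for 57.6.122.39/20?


IP:   00111001.00000110.01111010.00100111
Mask: 11111111.11111111.11110000.00000000
AND operation:
Net:  00111001.00000110.01110000.00000000
Network: 57.6.112.0/20


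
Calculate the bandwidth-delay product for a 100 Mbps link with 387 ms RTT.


BDP = bandwidth * RTT
= 100 Mbps * 387 ms
= 100 * 1e6 * 387 / 1000 bits
= 38700000 bits
= 4837500 bytes
= 4724.1211 KB
BDP = 38700000 bits (4837500 bytes)


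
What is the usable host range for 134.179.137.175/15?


Network: 134.178.0.0
Broadcast: 134.179.255.255
First usable = network + 1
Last usable = broadcast - 1
Range: 134.178.0.1 to 134.179.255.254


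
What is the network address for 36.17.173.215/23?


IP:   00100100.00010001.10101101.11010111
Mask: 11111111.11111111.11111110.00000000
AND operation:
Net:  00100100.00010001.10101100.00000000
Network: 36.17.172.0/23


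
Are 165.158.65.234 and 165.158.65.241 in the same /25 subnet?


Mask: 255.255.255.128
165.158.65.234 AND mask = 165.158.65.128
165.158.65.241 AND mask = 165.158.65.128
Yes, same subnet (165.158.65.128)


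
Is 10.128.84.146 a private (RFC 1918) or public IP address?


RFC 1918 private ranges:
  10.0.0.0/8 (10.0.0.0 - 10.255.255.255)
  172.16.0.0/12 (172.16.0.0 - 172.31.255.255)
  192.168.0.0/16 (192.168.0.0 - 192.168.255.255)
Private (in 10.0.0.0/8)
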